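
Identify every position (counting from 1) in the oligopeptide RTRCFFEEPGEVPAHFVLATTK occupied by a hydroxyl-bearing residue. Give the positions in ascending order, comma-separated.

2, 20, 21

The –OH-bearing residues are Ser, Thr (aliphatic alcohols), and Tyr (phenol).
Matching residues: T2, T20, T21.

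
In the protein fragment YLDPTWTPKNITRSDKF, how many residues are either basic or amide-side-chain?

Basic: H, K, R. Amide-side-chain: N, Q.
Basic residues here: K9, R13, K16 (3).
Amide-side-chain residues here: N10 (1).
The two groups share no amino acid, so total = 3 + 1 = 4.

4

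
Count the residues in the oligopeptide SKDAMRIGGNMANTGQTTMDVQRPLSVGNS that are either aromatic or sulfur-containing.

3

Aromatic: F, W, Y. Sulfur-containing: C, M.
Aromatic residues here: none (0).
Sulfur-containing residues here: M5, M11, M19 (3).
The two groups share no amino acid, so total = 0 + 3 = 3.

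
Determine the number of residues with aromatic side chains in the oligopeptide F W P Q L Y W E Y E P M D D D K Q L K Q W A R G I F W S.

8

F, W, and Y each carry an aromatic ring on the side chain.
Matching residues: F1, W2, Y6, W7, Y9, W21, F26, W27.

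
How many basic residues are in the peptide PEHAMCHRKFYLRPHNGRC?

7

K, R, and H are the three residues with basic side chains (ε-amine, guanidinium, and imidazole respectively).
Matching residues: H3, H7, R8, K9, R13, H15, R18.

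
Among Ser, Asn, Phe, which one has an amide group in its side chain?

The amide-side-chain residues are Asn (N) and Gln (Q).
Of the listed options, only Asn belongs to this group.

Asn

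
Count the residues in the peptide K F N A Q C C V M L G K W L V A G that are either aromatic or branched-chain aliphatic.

Aromatic: F, W, Y. Branched-chain aliphatic: I, L, V.
Aromatic residues here: F2, W13 (2).
Branched-chain aliphatic residues here: V8, L10, L14, V15 (4).
The two groups share no amino acid, so total = 2 + 4 = 6.

6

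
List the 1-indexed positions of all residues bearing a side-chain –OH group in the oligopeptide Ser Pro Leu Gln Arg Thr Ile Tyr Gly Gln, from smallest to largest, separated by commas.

The –OH-bearing residues are Ser, Thr (aliphatic alcohols), and Tyr (phenol).
Matching residues: Ser1, Thr6, Tyr8.

1, 6, 8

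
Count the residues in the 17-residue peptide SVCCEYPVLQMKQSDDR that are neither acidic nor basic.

Acidic: D, E. Basic: K, R, H. All other residues are neither.
Matching residues: S1, V2, C3, C4, Y6, P7, V8, L9, Q10, M11, Q13, S14.

12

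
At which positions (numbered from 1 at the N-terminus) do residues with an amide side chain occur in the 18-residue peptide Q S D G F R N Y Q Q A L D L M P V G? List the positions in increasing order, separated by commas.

The amide-side-chain residues are Asn (N) and Gln (Q).
Matching residues: Q1, N7, Q9, Q10.

1, 7, 9, 10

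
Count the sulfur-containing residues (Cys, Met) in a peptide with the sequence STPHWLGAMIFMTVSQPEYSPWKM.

Matching residues: M9, M12, M24.

3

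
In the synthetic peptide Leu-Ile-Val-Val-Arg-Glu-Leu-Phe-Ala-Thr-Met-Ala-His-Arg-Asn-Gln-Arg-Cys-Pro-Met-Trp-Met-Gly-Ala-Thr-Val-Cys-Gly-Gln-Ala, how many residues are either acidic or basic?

Acidic: D, E. Basic: H, K, R.
Acidic residues here: Glu6 (1).
Basic residues here: Arg5, His13, Arg14, Arg17 (4).
The two groups share no amino acid, so total = 1 + 4 = 5.

5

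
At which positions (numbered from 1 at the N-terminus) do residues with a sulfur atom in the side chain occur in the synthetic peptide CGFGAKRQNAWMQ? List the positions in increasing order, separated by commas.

1, 12

Cysteine (C, thiol) and methionine (M, thioether) are the two sulfur-containing amino acids.
Matching residues: C1, M12.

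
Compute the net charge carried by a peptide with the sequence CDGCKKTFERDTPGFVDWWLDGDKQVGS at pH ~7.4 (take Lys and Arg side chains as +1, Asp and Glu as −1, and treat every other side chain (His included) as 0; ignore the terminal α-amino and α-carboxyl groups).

-2

Positive (K, R): K5, K6, R10, K24 → +4.
Negative (D, E): D2, E9, D11, D17, D21, D23 → −6.
Net charge = (+4) + (−6) = −2.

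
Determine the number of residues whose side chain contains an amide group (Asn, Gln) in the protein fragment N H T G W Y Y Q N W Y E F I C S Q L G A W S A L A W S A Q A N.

6

Matching residues: N1, Q8, N9, Q17, Q29, N31.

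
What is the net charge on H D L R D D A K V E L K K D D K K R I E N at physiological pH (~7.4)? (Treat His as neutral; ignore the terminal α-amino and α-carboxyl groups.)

The side chains ionized at physiological pH are Lys/Arg (+1) and Asp/Glu (−1); with His treated as neutral, nothing else contributes.
Positive (K, R): R4, K8, K12, K13, K16, K17, R18 → +7.
Negative (D, E): D2, D5, D6, E10, D14, D15, E20 → −7.
Net charge = (+7) + (−7) = 0.

0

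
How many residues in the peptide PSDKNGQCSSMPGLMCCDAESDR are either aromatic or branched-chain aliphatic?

Aromatic: F, W, Y. Branched-chain aliphatic: I, L, V.
Aromatic residues here: none (0).
Branched-chain aliphatic residues here: L14 (1).
The two groups share no amino acid, so total = 0 + 1 = 1.

1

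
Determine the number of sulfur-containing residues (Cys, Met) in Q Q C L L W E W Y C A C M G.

Matching residues: C3, C10, C12, M13.

4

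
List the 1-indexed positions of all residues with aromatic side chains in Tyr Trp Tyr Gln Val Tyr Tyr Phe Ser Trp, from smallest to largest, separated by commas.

1, 2, 3, 6, 7, 8, 10

The aromatic amino acids are Phe (F, benzyl), Trp (W, indole), and Tyr (Y, phenol).
Matching residues: Tyr1, Trp2, Tyr3, Tyr6, Tyr7, Phe8, Trp10.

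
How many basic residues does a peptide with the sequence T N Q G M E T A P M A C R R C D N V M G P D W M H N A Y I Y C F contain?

K, R, and H are the three residues with basic side chains (ε-amine, guanidinium, and imidazole respectively).
Matching residues: R13, R14, H25.

3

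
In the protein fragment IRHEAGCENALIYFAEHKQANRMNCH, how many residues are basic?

6

The basic amino acids are Lys (K), Arg (R), and His (H).
Matching residues: R2, H3, H17, K18, R22, H26.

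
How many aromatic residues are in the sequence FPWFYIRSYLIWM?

6

F, W, and Y each carry an aromatic ring on the side chain.
Matching residues: F1, W3, F4, Y5, Y9, W12.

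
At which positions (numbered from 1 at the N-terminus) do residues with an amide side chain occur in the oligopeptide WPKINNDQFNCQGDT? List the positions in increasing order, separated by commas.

5, 6, 8, 10, 12

Asparagine (N) and glutamine (Q) have uncharged amide side chains.
Matching residues: N5, N6, Q8, N10, Q12.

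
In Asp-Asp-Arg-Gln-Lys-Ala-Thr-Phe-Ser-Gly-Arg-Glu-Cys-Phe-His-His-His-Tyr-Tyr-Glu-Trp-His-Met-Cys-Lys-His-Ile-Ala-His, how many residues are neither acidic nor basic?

15

Acidic: D, E. Basic: K, R, H. All other residues are neither.
Matching residues: Gln4, Ala6, Thr7, Phe8, Ser9, Gly10, Cys13, Phe14, Tyr18, Tyr19, Trp21, Met23, Cys24, Ile27, Ala28.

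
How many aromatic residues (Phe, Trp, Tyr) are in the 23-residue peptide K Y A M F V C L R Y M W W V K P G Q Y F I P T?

7

Matching residues: Y2, F5, Y10, W12, W13, Y19, F20.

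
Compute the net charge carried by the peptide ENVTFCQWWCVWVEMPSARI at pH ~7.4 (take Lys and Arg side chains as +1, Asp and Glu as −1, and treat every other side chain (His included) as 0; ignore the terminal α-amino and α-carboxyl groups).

Positive (K, R): R19 → +1.
Negative (D, E): E1, E14 → −2.
Net charge = (+1) + (−2) = −1.

-1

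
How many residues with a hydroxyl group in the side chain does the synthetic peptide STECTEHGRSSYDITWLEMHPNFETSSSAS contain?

S, T, and Y are the three residues with a side-chain hydroxyl.
Matching residues: S1, T2, T5, S10, S11, Y12, T15, T25, S26, S27, S28, S30.

12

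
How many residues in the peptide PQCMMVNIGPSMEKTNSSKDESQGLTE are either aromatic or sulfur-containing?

Aromatic: F, W, Y. Sulfur-containing: C, M.
Aromatic residues here: none (0).
Sulfur-containing residues here: C3, M4, M5, M12 (4).
The two groups share no amino acid, so total = 0 + 4 = 4.

4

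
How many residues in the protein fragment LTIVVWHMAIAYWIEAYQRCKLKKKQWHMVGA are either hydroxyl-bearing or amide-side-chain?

Hydroxyl-bearing: S, T, Y. Amide-side-chain: N, Q.
Hydroxyl-bearing residues here: T2, Y12, Y17 (3).
Amide-side-chain residues here: Q18, Q26 (2).
The two groups share no amino acid, so total = 3 + 2 = 5.

5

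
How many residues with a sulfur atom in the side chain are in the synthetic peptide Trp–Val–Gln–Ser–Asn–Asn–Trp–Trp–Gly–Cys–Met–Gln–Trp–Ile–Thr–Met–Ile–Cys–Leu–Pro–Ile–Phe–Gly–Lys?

4

The sulfur-bearing residues are cysteine (–SH) and methionine (–S–CH₃).
Matching residues: Cys10, Met11, Met16, Cys18.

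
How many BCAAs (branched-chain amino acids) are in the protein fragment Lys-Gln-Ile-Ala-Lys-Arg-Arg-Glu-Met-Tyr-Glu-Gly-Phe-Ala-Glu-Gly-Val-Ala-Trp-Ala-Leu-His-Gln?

3

The BCAAs are Val, Leu, and Ile — aliphatic side chains with a branch point.
Matching residues: Ile3, Val17, Leu21.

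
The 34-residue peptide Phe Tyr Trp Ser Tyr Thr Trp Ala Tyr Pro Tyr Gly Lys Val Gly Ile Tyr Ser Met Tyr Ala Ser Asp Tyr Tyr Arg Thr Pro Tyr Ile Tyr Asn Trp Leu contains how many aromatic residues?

14

The aromatic amino acids are Phe (F, benzyl), Trp (W, indole), and Tyr (Y, phenol).
Matching residues: Phe1, Tyr2, Trp3, Tyr5, Trp7, Tyr9, Tyr11, Tyr17, Tyr20, Tyr24, Tyr25, Tyr29, Tyr31, Trp33.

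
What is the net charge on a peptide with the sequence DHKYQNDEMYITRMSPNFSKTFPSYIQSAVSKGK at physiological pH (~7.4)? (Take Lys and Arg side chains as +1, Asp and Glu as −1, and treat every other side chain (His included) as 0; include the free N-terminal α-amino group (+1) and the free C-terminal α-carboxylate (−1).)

Positive (K, R): K3, R13, K20, K32, K34 → +5.
Negative (D, E): D1, D7, E8 → −3.
The N-terminus (+1) and C-terminus (−1) cancel.
Net charge = (+5) + (−3) = +2.

+2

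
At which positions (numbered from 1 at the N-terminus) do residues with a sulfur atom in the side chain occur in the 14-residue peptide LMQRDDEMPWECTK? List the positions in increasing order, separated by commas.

2, 8, 12

Only Cys (C) and Met (M) have a sulfur atom in the side chain.
Matching residues: M2, M8, C12.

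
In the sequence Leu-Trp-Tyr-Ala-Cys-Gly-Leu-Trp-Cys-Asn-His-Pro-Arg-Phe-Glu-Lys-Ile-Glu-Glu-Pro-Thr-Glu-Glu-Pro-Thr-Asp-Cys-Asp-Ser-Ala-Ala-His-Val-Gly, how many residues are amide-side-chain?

Only N (asparagine) and Q (glutamine) carry a side-chain carboxamide.
Matching residues: Asn10.

1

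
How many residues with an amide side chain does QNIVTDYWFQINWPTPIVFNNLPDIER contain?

6

Asparagine (N) and glutamine (Q) have uncharged amide side chains.
Matching residues: Q1, N2, Q10, N12, N20, N21.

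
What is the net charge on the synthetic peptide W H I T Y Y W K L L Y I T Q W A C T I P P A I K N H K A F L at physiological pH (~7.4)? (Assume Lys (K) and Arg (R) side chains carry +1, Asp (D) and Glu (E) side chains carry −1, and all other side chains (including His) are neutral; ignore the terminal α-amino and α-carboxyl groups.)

Positive (K, R): K8, K24, K27 → +3.
Negative (D, E): none → −0.
Net charge = (+3) + (−0) = +3.

+3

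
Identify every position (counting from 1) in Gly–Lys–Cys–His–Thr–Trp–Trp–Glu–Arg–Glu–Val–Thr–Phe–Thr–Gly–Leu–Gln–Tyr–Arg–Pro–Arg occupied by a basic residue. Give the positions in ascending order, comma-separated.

2, 4, 9, 19, 21

Lysine (K), arginine (R), and histidine (H) have basic, nitrogen-containing side chains.
Matching residues: Lys2, His4, Arg9, Arg19, Arg21.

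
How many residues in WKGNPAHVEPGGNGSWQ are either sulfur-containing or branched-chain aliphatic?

1

Sulfur-containing: C, M. Branched-chain aliphatic: I, L, V.
Sulfur-containing residues here: none (0).
Branched-chain aliphatic residues here: V8 (1).
The two groups share no amino acid, so total = 0 + 1 = 1.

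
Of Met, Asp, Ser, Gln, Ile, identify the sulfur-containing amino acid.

Met

Cysteine (C, thiol) and methionine (M, thioether) are the two sulfur-containing amino acids.
Of the listed options, only Met belongs to this group.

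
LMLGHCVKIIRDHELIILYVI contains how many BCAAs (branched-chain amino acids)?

V, L, and I make up the branched-chain aliphatic group.
Matching residues: L1, L3, V7, I9, I10, L15, I16, I17, L18, V20, I21.

11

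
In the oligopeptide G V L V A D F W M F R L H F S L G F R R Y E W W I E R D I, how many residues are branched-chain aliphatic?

Valine (V), leucine (L), and isoleucine (I) are the branched-chain amino acids.
Matching residues: V2, L3, V4, L12, L16, I25, I29.

7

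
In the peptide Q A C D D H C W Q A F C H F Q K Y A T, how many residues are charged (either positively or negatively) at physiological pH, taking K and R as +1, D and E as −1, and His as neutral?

Charged side chains at pH ~7.4: K, R (positive); D, E (negative).
Matching residues: D4, D5, K16.

3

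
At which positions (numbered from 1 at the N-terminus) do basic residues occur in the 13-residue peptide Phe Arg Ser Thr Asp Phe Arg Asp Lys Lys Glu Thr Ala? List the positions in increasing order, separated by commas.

2, 7, 9, 10

Lysine (K), arginine (R), and histidine (H) have basic, nitrogen-containing side chains.
Matching residues: Arg2, Arg7, Lys9, Lys10.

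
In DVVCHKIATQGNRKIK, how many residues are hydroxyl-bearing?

The –OH-bearing residues are Ser, Thr (aliphatic alcohols), and Tyr (phenol).
Matching residues: T9.

1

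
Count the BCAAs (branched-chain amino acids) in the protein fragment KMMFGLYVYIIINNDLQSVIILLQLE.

12

V, L, and I make up the branched-chain aliphatic group.
Matching residues: L6, V8, I10, I11, I12, L16, V19, I20, I21, L22, L23, L25.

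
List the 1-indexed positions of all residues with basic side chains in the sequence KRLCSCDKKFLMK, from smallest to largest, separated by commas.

1, 2, 8, 9, 13

The basic amino acids are Lys (K), Arg (R), and His (H).
Matching residues: K1, R2, K8, K9, K13.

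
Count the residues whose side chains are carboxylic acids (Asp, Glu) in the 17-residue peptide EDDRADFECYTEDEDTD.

10

Matching residues: E1, D2, D3, D6, E8, E12, D13, E14, D15, D17.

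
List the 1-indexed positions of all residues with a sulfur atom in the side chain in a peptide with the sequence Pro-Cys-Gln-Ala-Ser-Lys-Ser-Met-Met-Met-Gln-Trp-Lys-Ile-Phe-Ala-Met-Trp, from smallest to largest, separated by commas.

2, 8, 9, 10, 17

Only Cys (C) and Met (M) have a sulfur atom in the side chain.
Matching residues: Cys2, Met8, Met9, Met10, Met17.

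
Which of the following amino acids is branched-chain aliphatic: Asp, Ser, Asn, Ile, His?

Ile

Valine (V), leucine (L), and isoleucine (I) are the branched-chain amino acids.
Of the listed options, only Ile belongs to this group.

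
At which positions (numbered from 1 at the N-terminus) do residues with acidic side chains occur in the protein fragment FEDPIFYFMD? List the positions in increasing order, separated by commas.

The acidic residues are Asp (D) and Glu (E), whose side chains end in a carboxylate group.
Matching residues: E2, D3, D10.

2, 3, 10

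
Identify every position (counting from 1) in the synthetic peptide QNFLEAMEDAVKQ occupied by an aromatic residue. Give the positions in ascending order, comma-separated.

The aromatic amino acids are Phe (F, benzyl), Trp (W, indole), and Tyr (Y, phenol).
Matching residues: F3.

3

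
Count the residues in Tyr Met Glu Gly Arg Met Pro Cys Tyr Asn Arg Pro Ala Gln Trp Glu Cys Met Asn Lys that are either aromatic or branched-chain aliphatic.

3

Aromatic: F, W, Y. Branched-chain aliphatic: I, L, V.
Aromatic residues here: Tyr1, Tyr9, Trp15 (3).
Branched-chain aliphatic residues here: none (0).
The two groups share no amino acid, so total = 3 + 0 = 3.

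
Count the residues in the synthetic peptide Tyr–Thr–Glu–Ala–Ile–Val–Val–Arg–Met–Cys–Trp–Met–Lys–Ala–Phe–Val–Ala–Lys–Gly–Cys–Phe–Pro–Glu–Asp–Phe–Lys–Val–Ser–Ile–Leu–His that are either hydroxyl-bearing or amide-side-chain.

Hydroxyl-bearing: S, T, Y. Amide-side-chain: N, Q.
Hydroxyl-bearing residues here: Tyr1, Thr2, Ser28 (3).
Amide-side-chain residues here: none (0).
The two groups share no amino acid, so total = 3 + 0 = 3.

3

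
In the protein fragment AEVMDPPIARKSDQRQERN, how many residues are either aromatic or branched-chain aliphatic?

Aromatic: F, W, Y. Branched-chain aliphatic: I, L, V.
Aromatic residues here: none (0).
Branched-chain aliphatic residues here: V3, I8 (2).
The two groups share no amino acid, so total = 0 + 2 = 2.

2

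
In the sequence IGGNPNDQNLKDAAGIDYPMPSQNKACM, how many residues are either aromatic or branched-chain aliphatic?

Aromatic: F, W, Y. Branched-chain aliphatic: I, L, V.
Aromatic residues here: Y18 (1).
Branched-chain aliphatic residues here: I1, L10, I16 (3).
The two groups share no amino acid, so total = 1 + 3 = 4.

4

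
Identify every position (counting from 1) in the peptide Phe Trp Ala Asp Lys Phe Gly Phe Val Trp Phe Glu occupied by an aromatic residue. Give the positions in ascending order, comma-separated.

1, 2, 6, 8, 10, 11

F, W, and Y each carry an aromatic ring on the side chain.
Matching residues: Phe1, Trp2, Phe6, Phe8, Trp10, Phe11.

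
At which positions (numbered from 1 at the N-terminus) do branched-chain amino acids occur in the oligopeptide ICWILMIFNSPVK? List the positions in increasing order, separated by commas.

V, L, and I make up the branched-chain aliphatic group.
Matching residues: I1, I4, L5, I7, V12.

1, 4, 5, 7, 12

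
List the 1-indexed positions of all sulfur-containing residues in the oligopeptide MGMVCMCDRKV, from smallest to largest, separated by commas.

Only Cys (C) and Met (M) have a sulfur atom in the side chain.
Matching residues: M1, M3, C5, M6, C7.

1, 3, 5, 6, 7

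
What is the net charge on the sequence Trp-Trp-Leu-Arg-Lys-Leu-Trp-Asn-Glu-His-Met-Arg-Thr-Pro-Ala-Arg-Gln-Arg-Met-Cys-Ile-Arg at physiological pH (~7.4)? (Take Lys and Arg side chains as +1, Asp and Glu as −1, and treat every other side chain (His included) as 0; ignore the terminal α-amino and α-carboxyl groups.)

Positive (K, R): Arg4, Lys5, Arg12, Arg16, Arg18, Arg22 → +6.
Negative (D, E): Glu9 → −1.
Net charge = (+6) + (−1) = +5.

+5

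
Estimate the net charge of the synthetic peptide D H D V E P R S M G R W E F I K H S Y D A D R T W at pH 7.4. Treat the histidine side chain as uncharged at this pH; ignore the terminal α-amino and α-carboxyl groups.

-2

Near pH 7.4, K and R contribute +1 each, D and E contribute −1 each, and every other side chain (His included, as stated) is uncharged.
Positive (K, R): R7, R11, K16, R23 → +4.
Negative (D, E): D1, D3, E5, E13, D20, D22 → −6.
Net charge = (+4) + (−6) = −2.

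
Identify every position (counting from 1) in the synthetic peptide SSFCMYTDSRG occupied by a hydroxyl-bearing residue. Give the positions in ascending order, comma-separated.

1, 2, 6, 7, 9

Serine (S), threonine (T), and tyrosine (Y) each carry a hydroxyl group on the side chain.
Matching residues: S1, S2, Y6, T7, S9.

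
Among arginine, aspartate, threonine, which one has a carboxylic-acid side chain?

aspartate

Aspartate (D) and glutamate (E) have carboxylic-acid side chains and are the acidic amino acids.
Of the listed options, only aspartate belongs to this group.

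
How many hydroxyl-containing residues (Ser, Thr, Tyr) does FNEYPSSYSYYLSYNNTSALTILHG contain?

Matching residues: Y4, S6, S7, Y8, S9, Y10, Y11, S13, Y14, T17, S18, T21.

12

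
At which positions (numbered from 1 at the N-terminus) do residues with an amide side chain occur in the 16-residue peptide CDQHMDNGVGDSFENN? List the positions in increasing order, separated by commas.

Asparagine (N) and glutamine (Q) have uncharged amide side chains.
Matching residues: Q3, N7, N15, N16.

3, 7, 15, 16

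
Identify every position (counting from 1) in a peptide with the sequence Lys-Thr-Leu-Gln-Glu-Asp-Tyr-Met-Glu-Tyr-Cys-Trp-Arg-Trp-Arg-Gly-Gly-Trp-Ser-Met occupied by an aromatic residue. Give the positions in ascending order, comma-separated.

Matching residues: Tyr7, Tyr10, Trp12, Trp14, Trp18.

7, 10, 12, 14, 18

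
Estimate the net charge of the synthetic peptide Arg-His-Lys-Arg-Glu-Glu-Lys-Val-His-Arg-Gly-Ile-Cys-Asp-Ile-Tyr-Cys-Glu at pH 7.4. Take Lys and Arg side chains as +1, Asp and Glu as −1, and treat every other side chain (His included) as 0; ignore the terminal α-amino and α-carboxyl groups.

+1

Positive (K, R): Arg1, Lys3, Arg4, Lys7, Arg10 → +5.
Negative (D, E): Glu5, Glu6, Asp14, Glu18 → −4.
Net charge = (+5) + (−4) = +1.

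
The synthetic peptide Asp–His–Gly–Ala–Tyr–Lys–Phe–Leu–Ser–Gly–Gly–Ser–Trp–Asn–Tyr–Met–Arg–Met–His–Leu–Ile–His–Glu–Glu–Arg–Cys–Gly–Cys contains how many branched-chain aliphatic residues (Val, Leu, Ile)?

Matching residues: Leu8, Leu20, Ile21.

3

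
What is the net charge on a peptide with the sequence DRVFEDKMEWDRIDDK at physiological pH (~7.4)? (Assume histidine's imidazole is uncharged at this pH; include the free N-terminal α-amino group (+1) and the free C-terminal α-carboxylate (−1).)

-3

The side chains ionized at physiological pH are Lys/Arg (+1) and Asp/Glu (−1); with His treated as neutral, nothing else contributes.
Positive (K, R): R2, K7, R12, K16 → +4.
Negative (D, E): D1, E5, D6, E9, D11, D14, D15 → −7.
The N-terminus (+1) and C-terminus (−1) cancel.
Net charge = (+4) + (−7) = −3.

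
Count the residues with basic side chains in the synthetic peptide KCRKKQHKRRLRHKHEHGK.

14

K, R, and H are the three residues with basic side chains (ε-amine, guanidinium, and imidazole respectively).
Matching residues: K1, R3, K4, K5, H7, K8, R9, R10, R12, H13, K14, H15, H17, K19.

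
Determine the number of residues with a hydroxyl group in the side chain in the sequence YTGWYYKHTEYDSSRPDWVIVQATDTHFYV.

The –OH-bearing residues are Ser, Thr (aliphatic alcohols), and Tyr (phenol).
Matching residues: Y1, T2, Y5, Y6, T9, Y11, S13, S14, T24, T26, Y29.

11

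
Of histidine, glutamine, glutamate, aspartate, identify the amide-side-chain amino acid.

glutamine

Only N (asparagine) and Q (glutamine) carry a side-chain carboxamide.
Of the listed options, only glutamine belongs to this group.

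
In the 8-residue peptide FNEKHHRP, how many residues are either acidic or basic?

Acidic: D, E. Basic: H, K, R.
Acidic residues here: E3 (1).
Basic residues here: K4, H5, H6, R7 (4).
The two groups share no amino acid, so total = 1 + 4 = 5.

5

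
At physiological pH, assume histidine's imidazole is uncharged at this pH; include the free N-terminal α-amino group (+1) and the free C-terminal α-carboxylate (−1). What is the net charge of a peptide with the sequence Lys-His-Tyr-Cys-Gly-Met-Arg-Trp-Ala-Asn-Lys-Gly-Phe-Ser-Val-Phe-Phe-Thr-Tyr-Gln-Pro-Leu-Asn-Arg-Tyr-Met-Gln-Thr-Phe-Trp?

Near pH 7.4, K and R contribute +1 each, D and E contribute −1 each, and every other side chain (His included, as stated) is uncharged.
Positive (K, R): Lys1, Arg7, Lys11, Arg24 → +4.
Negative (D, E): none → −0.
The N-terminus (+1) and C-terminus (−1) cancel.
Net charge = (+4) + (−0) = +4.

+4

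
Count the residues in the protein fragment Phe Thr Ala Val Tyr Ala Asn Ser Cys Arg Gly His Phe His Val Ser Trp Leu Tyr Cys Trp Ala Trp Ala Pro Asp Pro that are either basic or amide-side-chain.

Basic: H, K, R. Amide-side-chain: N, Q.
Basic residues here: Arg10, His12, His14 (3).
Amide-side-chain residues here: Asn7 (1).
The two groups share no amino acid, so total = 3 + 1 = 4.

4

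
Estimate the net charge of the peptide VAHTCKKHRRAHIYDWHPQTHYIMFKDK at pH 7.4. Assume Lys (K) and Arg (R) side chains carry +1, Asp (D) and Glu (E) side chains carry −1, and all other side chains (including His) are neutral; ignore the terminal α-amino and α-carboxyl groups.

Positive (K, R): K6, K7, R9, R10, K26, K28 → +6.
Negative (D, E): D15, D27 → −2.
Net charge = (+6) + (−2) = +4.

+4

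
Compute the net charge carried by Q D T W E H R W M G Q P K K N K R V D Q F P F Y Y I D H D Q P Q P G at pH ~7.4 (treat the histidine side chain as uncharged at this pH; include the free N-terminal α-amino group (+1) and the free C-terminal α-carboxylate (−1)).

The side chains ionized at physiological pH are Lys/Arg (+1) and Asp/Glu (−1); with His treated as neutral, nothing else contributes.
Positive (K, R): R7, K13, K14, K16, R17 → +5.
Negative (D, E): D2, E5, D19, D27, D29 → −5.
The N-terminus (+1) and C-terminus (−1) cancel.
Net charge = (+5) + (−5) = 0.

0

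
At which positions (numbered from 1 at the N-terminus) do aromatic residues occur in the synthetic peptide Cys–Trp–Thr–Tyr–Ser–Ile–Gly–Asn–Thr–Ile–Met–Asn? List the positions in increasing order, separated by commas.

The aromatic amino acids are Phe (F, benzyl), Trp (W, indole), and Tyr (Y, phenol).
Matching residues: Trp2, Tyr4.

2, 4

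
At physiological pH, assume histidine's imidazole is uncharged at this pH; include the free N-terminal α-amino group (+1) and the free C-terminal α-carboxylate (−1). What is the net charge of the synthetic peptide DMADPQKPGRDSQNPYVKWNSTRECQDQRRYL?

The side chains ionized at physiological pH are Lys/Arg (+1) and Asp/Glu (−1); with His treated as neutral, nothing else contributes.
Positive (K, R): K7, R10, K18, R23, R29, R30 → +6.
Negative (D, E): D1, D4, D11, E24, D27 → −5.
The N-terminus (+1) and C-terminus (−1) cancel.
Net charge = (+6) + (−5) = +1.

+1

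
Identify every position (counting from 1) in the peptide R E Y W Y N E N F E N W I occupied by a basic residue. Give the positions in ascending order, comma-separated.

K, R, and H are the three residues with basic side chains (ε-amine, guanidinium, and imidazole respectively).
Matching residues: R1.

1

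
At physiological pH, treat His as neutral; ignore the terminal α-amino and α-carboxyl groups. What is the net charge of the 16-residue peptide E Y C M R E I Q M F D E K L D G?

The side chains ionized at physiological pH are Lys/Arg (+1) and Asp/Glu (−1); with His treated as neutral, nothing else contributes.
Positive (K, R): R5, K13 → +2.
Negative (D, E): E1, E6, D11, E12, D15 → −5.
Net charge = (+2) + (−5) = −3.

-3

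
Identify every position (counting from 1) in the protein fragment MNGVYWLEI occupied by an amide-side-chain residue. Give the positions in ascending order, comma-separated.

2

The amide-side-chain residues are Asn (N) and Gln (Q).
Matching residues: N2.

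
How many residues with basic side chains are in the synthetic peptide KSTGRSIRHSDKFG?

5

Lysine (K), arginine (R), and histidine (H) have basic, nitrogen-containing side chains.
Matching residues: K1, R5, R8, H9, K12.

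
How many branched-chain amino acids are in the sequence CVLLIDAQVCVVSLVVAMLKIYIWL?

The BCAAs are Val, Leu, and Ile — aliphatic side chains with a branch point.
Matching residues: V2, L3, L4, I5, V9, V11, V12, L14, V15, V16, L19, I21, I23, L25.

14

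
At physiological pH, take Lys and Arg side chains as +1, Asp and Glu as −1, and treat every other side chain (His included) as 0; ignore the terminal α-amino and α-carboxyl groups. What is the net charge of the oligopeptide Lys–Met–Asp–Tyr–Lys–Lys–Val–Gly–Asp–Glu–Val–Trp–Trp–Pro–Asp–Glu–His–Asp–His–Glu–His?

-4

Positive (K, R): Lys1, Lys5, Lys6 → +3.
Negative (D, E): Asp3, Asp9, Glu10, Asp15, Glu16, Asp18, Glu20 → −7.
Net charge = (+3) + (−7) = −4.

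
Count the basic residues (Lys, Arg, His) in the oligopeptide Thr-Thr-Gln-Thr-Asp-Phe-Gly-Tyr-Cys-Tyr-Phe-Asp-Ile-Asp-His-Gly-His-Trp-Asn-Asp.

Matching residues: His15, His17.

2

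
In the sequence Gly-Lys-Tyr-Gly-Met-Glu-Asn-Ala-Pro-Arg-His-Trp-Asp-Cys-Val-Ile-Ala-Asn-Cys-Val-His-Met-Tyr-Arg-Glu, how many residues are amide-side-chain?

2

Asparagine (N) and glutamine (Q) have uncharged amide side chains.
Matching residues: Asn7, Asn18.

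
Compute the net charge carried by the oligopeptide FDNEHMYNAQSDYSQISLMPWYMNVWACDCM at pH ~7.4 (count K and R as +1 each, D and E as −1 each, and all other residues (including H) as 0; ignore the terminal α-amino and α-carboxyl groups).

-4

Positive (K, R): none → +0.
Negative (D, E): D2, E4, D12, D29 → −4.
Net charge = (+0) + (−4) = −4.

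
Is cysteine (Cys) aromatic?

Phenylalanine (F), tryptophan (W), and tyrosine (Y) have aromatic ring side chains.
Cysteine is not in this group.

No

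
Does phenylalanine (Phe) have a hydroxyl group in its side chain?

The –OH-bearing residues are Ser, Thr (aliphatic alcohols), and Tyr (phenol).
Phenylalanine is not in this group.

No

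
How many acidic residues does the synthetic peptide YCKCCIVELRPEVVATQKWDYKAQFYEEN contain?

5

Aspartate (D) and glutamate (E) have carboxylic-acid side chains and are the acidic amino acids.
Matching residues: E8, E12, D20, E27, E28.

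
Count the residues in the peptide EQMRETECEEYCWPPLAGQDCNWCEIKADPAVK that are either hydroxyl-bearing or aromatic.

4

Hydroxyl-bearing: S, T, Y. Aromatic: F, W, Y.
Hydroxyl-bearing residues here: T6, Y11 (2).
Aromatic residues here: Y11, W13, W23 (3).
Y is in both groups, so the 1 Y residue must not be double-counted.
Total = 2 + 3 − 1 = 4.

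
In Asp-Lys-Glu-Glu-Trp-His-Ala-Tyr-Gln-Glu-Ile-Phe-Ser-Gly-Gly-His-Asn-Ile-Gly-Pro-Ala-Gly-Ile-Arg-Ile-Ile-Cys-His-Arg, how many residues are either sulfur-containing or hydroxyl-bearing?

3

Sulfur-containing: C, M. Hydroxyl-bearing: S, T, Y.
Sulfur-containing residues here: Cys27 (1).
Hydroxyl-bearing residues here: Tyr8, Ser13 (2).
The two groups share no amino acid, so total = 1 + 2 = 3.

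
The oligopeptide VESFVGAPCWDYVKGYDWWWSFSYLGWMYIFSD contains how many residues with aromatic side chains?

12

F, W, and Y each carry an aromatic ring on the side chain.
Matching residues: F4, W10, Y12, Y16, W18, W19, W20, F22, Y24, W27, Y29, F31.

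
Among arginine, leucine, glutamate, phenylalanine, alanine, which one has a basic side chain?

arginine

The basic amino acids are Lys (K), Arg (R), and His (H).
Of the listed options, only arginine belongs to this group.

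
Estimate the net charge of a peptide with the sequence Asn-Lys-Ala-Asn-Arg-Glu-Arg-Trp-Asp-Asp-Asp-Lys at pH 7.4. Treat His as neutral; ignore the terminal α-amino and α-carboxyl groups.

0

At pH ~7.4 the Lys and Arg side chains are protonated (+1), the Asp and Glu side chains are deprotonated (−1), and with His taken as neutral all other side chains carry no charge.
Positive (K, R): Lys2, Arg5, Arg7, Lys12 → +4.
Negative (D, E): Glu6, Asp9, Asp10, Asp11 → −4.
Net charge = (+4) + (−4) = 0.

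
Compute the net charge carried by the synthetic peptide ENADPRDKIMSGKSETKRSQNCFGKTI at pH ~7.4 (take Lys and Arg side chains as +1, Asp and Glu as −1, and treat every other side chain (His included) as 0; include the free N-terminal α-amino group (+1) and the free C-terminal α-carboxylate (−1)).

Positive (K, R): R6, K8, K13, K17, R18, K25 → +6.
Negative (D, E): E1, D4, D7, E15 → −4.
The N-terminus (+1) and C-terminus (−1) cancel.
Net charge = (+6) + (−4) = +2.

+2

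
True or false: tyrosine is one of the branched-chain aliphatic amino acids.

Valine (V), leucine (L), and isoleucine (I) are the branched-chain amino acids.
Tyrosine is not in this group.

False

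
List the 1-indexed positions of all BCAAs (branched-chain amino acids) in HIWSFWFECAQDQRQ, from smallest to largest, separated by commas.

2

V, L, and I make up the branched-chain aliphatic group.
Matching residues: I2.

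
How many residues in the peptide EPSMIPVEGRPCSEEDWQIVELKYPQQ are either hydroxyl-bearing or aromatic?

4

Hydroxyl-bearing: S, T, Y. Aromatic: F, W, Y.
Hydroxyl-bearing residues here: S3, S13, Y24 (3).
Aromatic residues here: W17, Y24 (2).
Y is in both groups, so the 1 Y residue must not be double-counted.
Total = 3 + 2 − 1 = 4.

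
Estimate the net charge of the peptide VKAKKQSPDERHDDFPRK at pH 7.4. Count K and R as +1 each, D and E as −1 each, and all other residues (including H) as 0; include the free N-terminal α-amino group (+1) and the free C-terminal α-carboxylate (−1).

Positive (K, R): K2, K4, K5, R11, R17, K18 → +6.
Negative (D, E): D9, E10, D13, D14 → −4.
The N-terminus (+1) and C-terminus (−1) cancel.
Net charge = (+6) + (−4) = +2.

+2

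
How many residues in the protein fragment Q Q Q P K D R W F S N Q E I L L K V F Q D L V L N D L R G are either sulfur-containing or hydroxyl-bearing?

Sulfur-containing: C, M. Hydroxyl-bearing: S, T, Y.
Sulfur-containing residues here: none (0).
Hydroxyl-bearing residues here: S10 (1).
The two groups share no amino acid, so total = 0 + 1 = 1.

1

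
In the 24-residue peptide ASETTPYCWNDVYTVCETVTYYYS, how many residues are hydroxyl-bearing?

S, T, and Y are the three residues with a side-chain hydroxyl.
Matching residues: S2, T4, T5, Y7, Y13, T14, T18, T20, Y21, Y22, Y23, S24.

12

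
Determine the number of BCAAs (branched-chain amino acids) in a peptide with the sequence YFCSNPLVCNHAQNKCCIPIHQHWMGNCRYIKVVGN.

7

The BCAAs are Val, Leu, and Ile — aliphatic side chains with a branch point.
Matching residues: L7, V8, I18, I20, I31, V33, V34.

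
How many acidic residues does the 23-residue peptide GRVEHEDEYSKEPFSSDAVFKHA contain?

Only D (aspartate) and E (glutamate) carry a side-chain carboxylic acid.
Matching residues: E4, E6, D7, E8, E12, D17.

6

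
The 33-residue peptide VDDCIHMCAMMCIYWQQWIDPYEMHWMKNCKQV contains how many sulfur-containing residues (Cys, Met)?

Matching residues: C4, M7, C8, M10, M11, C12, M24, M27, C30.

9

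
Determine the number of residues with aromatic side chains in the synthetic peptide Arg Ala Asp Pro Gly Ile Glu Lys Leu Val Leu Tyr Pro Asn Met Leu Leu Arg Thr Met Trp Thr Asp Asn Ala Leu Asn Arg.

2

The aromatic amino acids are Phe (F, benzyl), Trp (W, indole), and Tyr (Y, phenol).
Matching residues: Tyr12, Trp21.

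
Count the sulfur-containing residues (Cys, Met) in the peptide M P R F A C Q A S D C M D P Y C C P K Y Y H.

6

Matching residues: M1, C6, C11, M12, C16, C17.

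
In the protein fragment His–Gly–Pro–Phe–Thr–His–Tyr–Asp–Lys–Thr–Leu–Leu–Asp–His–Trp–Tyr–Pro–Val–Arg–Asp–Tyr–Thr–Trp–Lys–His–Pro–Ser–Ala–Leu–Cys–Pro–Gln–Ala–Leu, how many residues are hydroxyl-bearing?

Serine (S), threonine (T), and tyrosine (Y) each carry a hydroxyl group on the side chain.
Matching residues: Thr5, Tyr7, Thr10, Tyr16, Tyr21, Thr22, Ser27.

7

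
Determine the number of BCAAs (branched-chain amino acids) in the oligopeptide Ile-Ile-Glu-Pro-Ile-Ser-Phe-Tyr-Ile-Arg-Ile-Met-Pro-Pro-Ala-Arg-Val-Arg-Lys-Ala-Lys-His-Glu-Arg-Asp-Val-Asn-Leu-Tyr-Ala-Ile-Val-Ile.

V, L, and I make up the branched-chain aliphatic group.
Matching residues: Ile1, Ile2, Ile5, Ile9, Ile11, Val17, Val26, Leu28, Ile31, Val32, Ile33.

11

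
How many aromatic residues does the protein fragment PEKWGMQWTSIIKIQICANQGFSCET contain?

3

F, W, and Y each carry an aromatic ring on the side chain.
Matching residues: W4, W8, F22.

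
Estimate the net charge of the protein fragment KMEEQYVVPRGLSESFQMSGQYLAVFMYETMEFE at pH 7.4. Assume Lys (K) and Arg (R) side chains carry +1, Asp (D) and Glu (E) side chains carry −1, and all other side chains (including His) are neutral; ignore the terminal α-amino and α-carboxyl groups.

Positive (K, R): K1, R10 → +2.
Negative (D, E): E3, E4, E14, E29, E32, E34 → −6.
Net charge = (+2) + (−6) = −4.

-4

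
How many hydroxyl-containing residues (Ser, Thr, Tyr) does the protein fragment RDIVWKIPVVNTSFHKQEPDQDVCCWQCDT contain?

3

Matching residues: T12, S13, T30.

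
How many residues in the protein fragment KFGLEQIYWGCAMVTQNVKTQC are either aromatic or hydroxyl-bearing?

5

Aromatic: F, W, Y. Hydroxyl-bearing: S, T, Y.
Aromatic residues here: F2, Y8, W9 (3).
Hydroxyl-bearing residues here: Y8, T15, T20 (3).
Y is in both groups, so the 1 Y residue must not be double-counted.
Total = 3 + 3 − 1 = 5.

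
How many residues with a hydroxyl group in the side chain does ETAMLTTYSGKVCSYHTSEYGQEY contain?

11

Serine (S), threonine (T), and tyrosine (Y) each carry a hydroxyl group on the side chain.
Matching residues: T2, T6, T7, Y8, S9, S14, Y15, T17, S18, Y20, Y24.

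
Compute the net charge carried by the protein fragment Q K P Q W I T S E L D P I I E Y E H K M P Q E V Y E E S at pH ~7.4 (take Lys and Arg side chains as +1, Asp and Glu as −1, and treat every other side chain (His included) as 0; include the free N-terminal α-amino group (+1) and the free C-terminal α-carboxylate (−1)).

Positive (K, R): K2, K19 → +2.
Negative (D, E): E9, D11, E15, E17, E23, E26, E27 → −7.
The N-terminus (+1) and C-terminus (−1) cancel.
Net charge = (+2) + (−7) = −5.

-5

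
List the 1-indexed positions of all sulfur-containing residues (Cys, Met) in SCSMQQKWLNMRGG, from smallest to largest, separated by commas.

2, 4, 11

Matching residues: C2, M4, M11.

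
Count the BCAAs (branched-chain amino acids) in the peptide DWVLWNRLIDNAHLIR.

The BCAAs are Val, Leu, and Ile — aliphatic side chains with a branch point.
Matching residues: V3, L4, L8, I9, L14, I15.

6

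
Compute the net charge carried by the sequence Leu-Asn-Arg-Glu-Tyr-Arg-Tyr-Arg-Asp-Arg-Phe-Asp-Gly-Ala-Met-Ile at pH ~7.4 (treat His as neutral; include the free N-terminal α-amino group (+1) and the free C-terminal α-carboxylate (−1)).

Near pH 7.4, K and R contribute +1 each, D and E contribute −1 each, and every other side chain (His included, as stated) is uncharged.
Positive (K, R): Arg3, Arg6, Arg8, Arg10 → +4.
Negative (D, E): Glu4, Asp9, Asp12 → −3.
The N-terminus (+1) and C-terminus (−1) cancel.
Net charge = (+4) + (−3) = +1.

+1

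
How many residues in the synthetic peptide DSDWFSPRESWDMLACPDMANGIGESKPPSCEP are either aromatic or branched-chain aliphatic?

5

Aromatic: F, W, Y. Branched-chain aliphatic: I, L, V.
Aromatic residues here: W4, F5, W11 (3).
Branched-chain aliphatic residues here: L14, I23 (2).
The two groups share no amino acid, so total = 3 + 2 = 5.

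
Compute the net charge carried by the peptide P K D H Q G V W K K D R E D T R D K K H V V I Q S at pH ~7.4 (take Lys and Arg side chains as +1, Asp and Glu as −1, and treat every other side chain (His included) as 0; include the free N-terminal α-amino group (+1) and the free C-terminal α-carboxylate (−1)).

+2

Positive (K, R): K2, K9, K10, R12, R16, K18, K19 → +7.
Negative (D, E): D3, D11, E13, D14, D17 → −5.
The N-terminus (+1) and C-terminus (−1) cancel.
Net charge = (+7) + (−5) = +2.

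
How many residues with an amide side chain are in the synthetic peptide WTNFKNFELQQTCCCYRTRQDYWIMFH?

The amide-side-chain residues are Asn (N) and Gln (Q).
Matching residues: N3, N6, Q10, Q11, Q20.

5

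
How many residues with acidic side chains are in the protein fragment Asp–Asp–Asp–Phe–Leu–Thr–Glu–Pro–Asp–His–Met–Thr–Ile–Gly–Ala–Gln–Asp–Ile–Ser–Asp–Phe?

7

Only D (aspartate) and E (glutamate) carry a side-chain carboxylic acid.
Matching residues: Asp1, Asp2, Asp3, Glu7, Asp9, Asp17, Asp20.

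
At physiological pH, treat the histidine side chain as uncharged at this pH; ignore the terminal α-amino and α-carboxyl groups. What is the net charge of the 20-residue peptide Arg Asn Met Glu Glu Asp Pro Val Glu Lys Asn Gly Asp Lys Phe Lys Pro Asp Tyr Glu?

The side chains ionized at physiological pH are Lys/Arg (+1) and Asp/Glu (−1); with His treated as neutral, nothing else contributes.
Positive (K, R): Arg1, Lys10, Lys14, Lys16 → +4.
Negative (D, E): Glu4, Glu5, Asp6, Glu9, Asp13, Asp18, Glu20 → −7.
Net charge = (+4) + (−7) = −3.

-3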